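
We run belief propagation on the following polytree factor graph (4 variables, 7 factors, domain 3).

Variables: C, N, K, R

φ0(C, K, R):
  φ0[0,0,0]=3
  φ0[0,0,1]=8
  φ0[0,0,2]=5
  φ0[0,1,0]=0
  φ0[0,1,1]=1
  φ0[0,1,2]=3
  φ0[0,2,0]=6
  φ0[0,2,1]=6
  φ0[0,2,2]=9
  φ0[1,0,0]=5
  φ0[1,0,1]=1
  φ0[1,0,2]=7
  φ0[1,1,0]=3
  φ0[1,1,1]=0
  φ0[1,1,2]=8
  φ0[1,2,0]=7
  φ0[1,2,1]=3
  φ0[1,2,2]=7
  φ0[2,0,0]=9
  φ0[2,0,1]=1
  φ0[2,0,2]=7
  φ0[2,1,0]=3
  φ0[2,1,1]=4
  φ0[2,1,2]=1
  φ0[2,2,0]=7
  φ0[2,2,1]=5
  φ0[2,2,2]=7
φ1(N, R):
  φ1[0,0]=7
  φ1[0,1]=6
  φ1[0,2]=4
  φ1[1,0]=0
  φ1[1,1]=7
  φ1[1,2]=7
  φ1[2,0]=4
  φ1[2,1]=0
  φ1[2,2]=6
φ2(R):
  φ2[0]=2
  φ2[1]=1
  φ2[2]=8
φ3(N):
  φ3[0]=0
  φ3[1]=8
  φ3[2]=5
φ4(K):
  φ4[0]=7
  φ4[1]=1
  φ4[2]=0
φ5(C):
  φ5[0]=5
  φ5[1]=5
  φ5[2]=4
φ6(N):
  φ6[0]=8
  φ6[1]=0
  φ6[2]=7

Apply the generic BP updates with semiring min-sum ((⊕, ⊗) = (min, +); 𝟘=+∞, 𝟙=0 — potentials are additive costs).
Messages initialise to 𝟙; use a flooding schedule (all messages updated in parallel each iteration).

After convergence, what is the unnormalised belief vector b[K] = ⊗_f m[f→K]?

b[K] = [25, 16, 21]

init: all messages = 𝟙 over 3 values
r1 m[φ0→C] = [0, 0, 1]
r1 m[φ0→K] = [1, 0, 3]
r1 m[φ0→R] = [0, 0, 1]
r1 m[φ1→N] = [4, 0, 0]
r1 m[φ1→R] = [0, 0, 4]
r1 m[φ2→R] = [2, 1, 8]
r1 m[φ3→N] = [0, 8, 5]
r1 m[φ4→K] = [7, 1, 0]
r1 m[φ5→C] = [5, 5, 4]
r1 m[φ6→N] = [8, 0, 7]
r1 m[C→φ0] = [0, 0, 0]
r1 m[C→φ5] = [0, 0, 0]
r1 m[N→φ1] = [0, 0, 0]
r1 m[N→φ3] = [0, 0, 0]
r1 m[N→φ6] = [0, 0, 0]
r1 m[K→φ0] = [0, 0, 0]
r1 m[K→φ4] = [0, 0, 0]
r1 m[R→φ0] = [0, 0, 0]
r1 m[R→φ1] = [0, 0, 0]
r1 m[R→φ2] = [0, 0, 0]
r2 m[φ0→C] = [0, 0, 1]
r2 m[φ0→K] = [1, 0, 3]
r2 m[φ0→R] = [0, 0, 1]
r2 m[φ1→N] = [4, 0, 0]
r2 m[φ1→R] = [0, 0, 4]
r2 m[φ2→R] = [2, 1, 8]
r2 m[φ3→N] = [0, 8, 5]
r2 m[φ4→K] = [7, 1, 0]
r2 m[φ5→C] = [5, 5, 4]
r2 m[φ6→N] = [8, 0, 7]
r2 m[C→φ0] = [5, 5, 4]
r2 m[C→φ5] = [0, 0, 1]
r2 m[N→φ1] = [8, 8, 12]
r2 m[N→φ3] = [12, 0, 7]
r2 m[N→φ6] = [4, 8, 5]
r2 m[K→φ0] = [7, 1, 0]
r2 m[K→φ4] = [1, 0, 3]
r2 m[R→φ0] = [2, 1, 12]
r2 m[R→φ1] = [2, 1, 9]
r2 m[R→φ2] = [0, 0, 5]
r3 m[φ0→C] = [3, 2, 6]
r3 m[φ0→K] = [6, 6, 9]
r3 m[φ0→R] = [6, 6, 6]
r3 m[φ1→N] = [7, 2, 1]
r3 m[φ1→R] = [8, 12, 12]
r3 m[φ2→R] = [2, 1, 8]
r3 m[φ3→N] = [0, 8, 5]
r3 m[φ4→K] = [7, 1, 0]
r3 m[φ5→C] = [5, 5, 4]
r3 m[φ6→N] = [8, 0, 7]
r3 m[C→φ0] = [5, 5, 4]
r3 m[C→φ5] = [0, 0, 1]
r3 m[N→φ1] = [8, 8, 12]
r3 m[N→φ3] = [12, 0, 7]
r3 m[N→φ6] = [4, 8, 5]
r3 m[K→φ0] = [7, 1, 0]
r3 m[K→φ4] = [1, 0, 3]
r3 m[R→φ0] = [2, 1, 12]
r3 m[R→φ1] = [2, 1, 9]
r3 m[R→φ2] = [0, 0, 5]
r4 m[φ0→C] = [3, 2, 6]
r4 m[φ0→K] = [6, 6, 9]
r4 m[φ0→R] = [6, 6, 6]
r4 m[φ1→N] = [7, 2, 1]
r4 m[φ1→R] = [8, 12, 12]
r4 m[φ2→R] = [2, 1, 8]
r4 m[φ3→N] = [0, 8, 5]
r4 m[φ4→K] = [7, 1, 0]
r4 m[φ5→C] = [5, 5, 4]
r4 m[φ6→N] = [8, 0, 7]
r4 m[C→φ0] = [5, 5, 4]
r4 m[C→φ5] = [3, 2, 6]
r4 m[N→φ1] = [8, 8, 12]
r4 m[N→φ3] = [15, 2, 8]
r4 m[N→φ6] = [7, 10, 6]
r4 m[K→φ0] = [7, 1, 0]
r4 m[K→φ4] = [6, 6, 9]
r4 m[R→φ0] = [10, 13, 20]
r4 m[R→φ1] = [8, 7, 14]
r4 m[R→φ2] = [14, 18, 18]
r5 m[φ0→C] = [11, 14, 14]
r5 m[φ0→K] = [18, 15, 21]
r5 m[φ0→R] = [6, 6, 6]
r5 m[φ1→N] = [13, 8, 7]
r5 m[φ1→R] = [8, 12, 12]
r5 m[φ2→R] = [2, 1, 8]
r5 m[φ3→N] = [0, 8, 5]
r5 m[φ4→K] = [7, 1, 0]
r5 m[φ5→C] = [5, 5, 4]
r5 m[φ6→N] = [8, 0, 7]
r5 m[C→φ0] = [5, 5, 4]
r5 m[C→φ5] = [3, 2, 6]
r5 m[N→φ1] = [8, 8, 12]
r5 m[N→φ3] = [15, 2, 8]
r5 m[N→φ6] = [7, 10, 6]
r5 m[K→φ0] = [7, 1, 0]
r5 m[K→φ4] = [6, 6, 9]
r5 m[R→φ0] = [10, 13, 20]
r5 m[R→φ1] = [8, 7, 14]
r5 m[R→φ2] = [14, 18, 18]
r6 m[φ0→C] = [11, 14, 14]
r6 m[φ0→K] = [18, 15, 21]
r6 m[φ0→R] = [6, 6, 6]
r6 m[φ1→N] = [13, 8, 7]
r6 m[φ1→R] = [8, 12, 12]
r6 m[φ2→R] = [2, 1, 8]
r6 m[φ3→N] = [0, 8, 5]
r6 m[φ4→K] = [7, 1, 0]
r6 m[φ5→C] = [5, 5, 4]
r6 m[φ6→N] = [8, 0, 7]
r6 m[C→φ0] = [5, 5, 4]
r6 m[C→φ5] = [11, 14, 14]
r6 m[N→φ1] = [8, 8, 12]
r6 m[N→φ3] = [21, 8, 14]
r6 m[N→φ6] = [13, 16, 12]
r6 m[K→φ0] = [7, 1, 0]
r6 m[K→φ4] = [18, 15, 21]
r6 m[R→φ0] = [10, 13, 20]
r6 m[R→φ1] = [8, 7, 14]
r6 m[R→φ2] = [14, 18, 18]
r7 m[φ0→C] = [11, 14, 14]
r7 m[φ0→K] = [18, 15, 21]
r7 m[φ0→R] = [6, 6, 6]
r7 m[φ1→N] = [13, 8, 7]
r7 m[φ1→R] = [8, 12, 12]
r7 m[φ2→R] = [2, 1, 8]
r7 m[φ3→N] = [0, 8, 5]
r7 m[φ4→K] = [7, 1, 0]
r7 m[φ5→C] = [5, 5, 4]
r7 m[φ6→N] = [8, 0, 7]
r7 m[C→φ0] = [5, 5, 4]
r7 m[C→φ5] = [11, 14, 14]
r7 m[N→φ1] = [8, 8, 12]
r7 m[N→φ3] = [21, 8, 14]
r7 m[N→φ6] = [13, 16, 12]
r7 m[K→φ0] = [7, 1, 0]
r7 m[K→φ4] = [18, 15, 21]
r7 m[R→φ0] = [10, 13, 20]
r7 m[R→φ1] = [8, 7, 14]
r7 m[R→φ2] = [14, 18, 18]
fixed point reached at round 7
b[K] = ⊗ incoming = [25, 16, 21]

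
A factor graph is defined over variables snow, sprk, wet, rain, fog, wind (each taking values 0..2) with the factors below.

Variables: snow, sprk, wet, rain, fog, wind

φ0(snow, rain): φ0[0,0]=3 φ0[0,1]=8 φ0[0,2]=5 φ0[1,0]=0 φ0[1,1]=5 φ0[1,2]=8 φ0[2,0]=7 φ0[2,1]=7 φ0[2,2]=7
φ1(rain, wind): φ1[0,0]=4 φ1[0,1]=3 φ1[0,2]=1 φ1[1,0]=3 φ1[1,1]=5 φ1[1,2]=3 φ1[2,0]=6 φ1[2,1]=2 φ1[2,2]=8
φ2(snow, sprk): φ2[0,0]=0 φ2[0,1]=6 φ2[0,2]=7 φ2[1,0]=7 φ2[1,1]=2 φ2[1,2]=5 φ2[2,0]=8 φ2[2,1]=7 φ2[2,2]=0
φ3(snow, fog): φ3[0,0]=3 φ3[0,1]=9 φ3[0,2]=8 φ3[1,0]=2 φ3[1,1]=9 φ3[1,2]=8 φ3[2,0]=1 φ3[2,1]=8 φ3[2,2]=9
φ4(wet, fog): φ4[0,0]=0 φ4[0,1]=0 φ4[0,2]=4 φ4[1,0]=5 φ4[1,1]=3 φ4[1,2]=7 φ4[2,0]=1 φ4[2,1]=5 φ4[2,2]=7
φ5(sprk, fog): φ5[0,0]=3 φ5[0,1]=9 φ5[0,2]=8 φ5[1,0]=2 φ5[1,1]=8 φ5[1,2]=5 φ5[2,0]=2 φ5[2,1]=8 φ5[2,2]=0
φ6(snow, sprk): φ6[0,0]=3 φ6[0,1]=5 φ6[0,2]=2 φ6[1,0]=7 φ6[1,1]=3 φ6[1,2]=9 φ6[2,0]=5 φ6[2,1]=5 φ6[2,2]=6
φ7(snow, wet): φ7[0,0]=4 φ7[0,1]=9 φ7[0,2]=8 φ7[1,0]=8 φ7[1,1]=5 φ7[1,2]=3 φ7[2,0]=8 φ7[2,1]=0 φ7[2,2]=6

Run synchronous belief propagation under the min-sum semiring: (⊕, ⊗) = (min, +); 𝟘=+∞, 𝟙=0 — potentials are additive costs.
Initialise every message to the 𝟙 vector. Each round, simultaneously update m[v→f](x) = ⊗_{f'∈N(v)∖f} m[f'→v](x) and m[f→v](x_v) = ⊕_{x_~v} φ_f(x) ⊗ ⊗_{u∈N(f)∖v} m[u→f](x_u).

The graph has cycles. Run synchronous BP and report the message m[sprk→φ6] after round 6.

init: all messages = 𝟙 over 3 values
r1 m[φ0→snow] = [3, 0, 7]
r1 m[φ0→rain] = [0, 5, 5]
r1 m[φ1→rain] = [1, 3, 2]
r1 m[φ1→wind] = [3, 2, 1]
r1 m[φ2→snow] = [0, 2, 0]
r1 m[φ2→sprk] = [0, 2, 0]
r1 m[φ3→snow] = [3, 2, 1]
r1 m[φ3→fog] = [1, 8, 8]
r1 m[φ4→wet] = [0, 3, 1]
r1 m[φ4→fog] = [0, 0, 4]
r1 m[φ5→sprk] = [3, 2, 0]
r1 m[φ5→fog] = [2, 8, 0]
r1 m[φ6→snow] = [2, 3, 5]
r1 m[φ6→sprk] = [3, 3, 2]
r1 m[φ7→snow] = [4, 3, 0]
r1 m[φ7→wet] = [4, 0, 3]
r1 m[snow→φ0] = [0, 0, 0]
r1 m[snow→φ2] = [0, 0, 0]
r1 m[snow→φ3] = [0, 0, 0]
r1 m[snow→φ6] = [0, 0, 0]
r1 m[snow→φ7] = [0, 0, 0]
r1 m[sprk→φ2] = [0, 0, 0]
r1 m[sprk→φ5] = [0, 0, 0]
r1 m[sprk→φ6] = [0, 0, 0]
r1 m[wet→φ4] = [0, 0, 0]
r1 m[wet→φ7] = [0, 0, 0]
r1 m[rain→φ0] = [0, 0, 0]
r1 m[rain→φ1] = [0, 0, 0]
r1 m[fog→φ3] = [0, 0, 0]
r1 m[fog→φ4] = [0, 0, 0]
r1 m[fog→φ5] = [0, 0, 0]
r1 m[wind→φ1] = [0, 0, 0]
r2 m[φ0→snow] = [3, 0, 7]
r2 m[φ0→rain] = [0, 5, 5]
r2 m[φ1→rain] = [1, 3, 2]
r2 m[φ1→wind] = [3, 2, 1]
r2 m[φ2→snow] = [0, 2, 0]
r2 m[φ2→sprk] = [0, 2, 0]
r2 m[φ3→snow] = [3, 2, 1]
r2 m[φ3→fog] = [1, 8, 8]
r2 m[φ4→wet] = [0, 3, 1]
r2 m[φ4→fog] = [0, 0, 4]
r2 m[φ5→sprk] = [3, 2, 0]
r2 m[φ5→fog] = [2, 8, 0]
r2 m[φ6→snow] = [2, 3, 5]
r2 m[φ6→sprk] = [3, 3, 2]
r2 m[φ7→snow] = [4, 3, 0]
r2 m[φ7→wet] = [4, 0, 3]
r2 m[snow→φ0] = [9, 10, 6]
r2 m[snow→φ2] = [12, 8, 13]
r2 m[snow→φ3] = [9, 8, 12]
r2 m[snow→φ6] = [10, 7, 8]
r2 m[snow→φ7] = [8, 7, 13]
r2 m[sprk→φ2] = [6, 5, 2]
r2 m[sprk→φ5] = [3, 5, 2]
r2 m[sprk→φ6] = [3, 4, 0]
r2 m[wet→φ4] = [4, 0, 3]
r2 m[wet→φ7] = [0, 3, 1]
r2 m[rain→φ0] = [1, 3, 2]
r2 m[rain→φ1] = [0, 5, 5]
r2 m[fog→φ3] = [2, 8, 4]
r2 m[fog→φ4] = [3, 16, 8]
r2 m[fog→φ5] = [1, 8, 12]
r2 m[wind→φ1] = [0, 0, 0]
r3 m[φ0→snow] = [4, 1, 8]
r3 m[φ0→rain] = [10, 13, 13]
r3 m[φ1→rain] = [1, 3, 2]
r3 m[φ1→wind] = [4, 3, 1]
r3 m[φ2→snow] = [6, 7, 2]
r3 m[φ2→sprk] = [12, 10, 13]
r3 m[φ3→snow] = [5, 4, 3]
r3 m[φ3→fog] = [10, 17, 16]
r3 m[φ4→wet] = [3, 8, 4]
r3 m[φ4→fog] = [4, 3, 7]
r3 m[φ5→sprk] = [4, 3, 3]
r3 m[φ5→fog] = [4, 10, 2]
r3 m[φ6→snow] = [2, 7, 6]
r3 m[φ6→sprk] = [13, 10, 12]
r3 m[φ7→snow] = [4, 4, 3]
r3 m[φ7→wet] = [12, 12, 10]
r3 m[snow→φ0] = [9, 10, 6]
r3 m[snow→φ2] = [12, 8, 13]
r3 m[snow→φ3] = [9, 8, 12]
r3 m[snow→φ6] = [10, 7, 8]
r3 m[snow→φ7] = [8, 7, 13]
r3 m[sprk→φ2] = [6, 5, 2]
r3 m[sprk→φ5] = [3, 5, 2]
r3 m[sprk→φ6] = [3, 4, 0]
r3 m[wet→φ4] = [4, 0, 3]
r3 m[wet→φ7] = [0, 3, 1]
r3 m[rain→φ0] = [1, 3, 2]
r3 m[rain→φ1] = [0, 5, 5]
r3 m[fog→φ3] = [2, 8, 4]
r3 m[fog→φ4] = [3, 16, 8]
r3 m[fog→φ5] = [1, 8, 12]
r3 m[wind→φ1] = [0, 0, 0]
r4 m[φ0→snow] = [4, 1, 8]
r4 m[φ0→rain] = [10, 13, 13]
r4 m[φ1→rain] = [1, 3, 2]
r4 m[φ1→wind] = [4, 3, 1]
r4 m[φ2→snow] = [6, 7, 2]
r4 m[φ2→sprk] = [12, 10, 13]
r4 m[φ3→snow] = [5, 4, 3]
r4 m[φ3→fog] = [10, 17, 16]
r4 m[φ4→wet] = [3, 8, 4]
r4 m[φ4→fog] = [4, 3, 7]
r4 m[φ5→sprk] = [4, 3, 3]
r4 m[φ5→fog] = [4, 10, 2]
r4 m[φ6→snow] = [2, 7, 6]
r4 m[φ6→sprk] = [13, 10, 12]
r4 m[φ7→snow] = [4, 4, 3]
r4 m[φ7→wet] = [12, 12, 10]
r4 m[snow→φ0] = [17, 22, 14]
r4 m[snow→φ2] = [15, 16, 20]
r4 m[snow→φ3] = [16, 19, 19]
r4 m[snow→φ6] = [19, 16, 16]
r4 m[snow→φ7] = [17, 19, 19]
r4 m[sprk→φ2] = [17, 13, 15]
r4 m[sprk→φ5] = [25, 20, 25]
r4 m[sprk→φ6] = [16, 13, 16]
r4 m[wet→φ4] = [12, 12, 10]
r4 m[wet→φ7] = [3, 8, 4]
r4 m[rain→φ0] = [1, 3, 2]
r4 m[rain→φ1] = [10, 13, 13]
r4 m[fog→φ3] = [8, 13, 9]
r4 m[fog→φ4] = [14, 27, 18]
r4 m[fog→φ5] = [14, 20, 23]
r4 m[wind→φ1] = [0, 0, 0]
r5 m[φ0→snow] = [4, 1, 8]
r5 m[φ0→rain] = [20, 21, 21]
r5 m[φ1→rain] = [1, 3, 2]
r5 m[φ1→wind] = [14, 13, 11]
r5 m[φ2→snow] = [17, 15, 15]
r5 m[φ2→sprk] = [15, 18, 20]
r5 m[φ3→snow] = [11, 10, 9]
r5 m[φ3→fog] = [19, 25, 24]
r5 m[φ4→wet] = [14, 19, 15]
r5 m[φ4→fog] = [11, 12, 16]
r5 m[φ5→sprk] = [17, 16, 16]
r5 m[φ5→fog] = [22, 28, 25]
r5 m[φ6→snow] = [18, 16, 18]
r5 m[φ6→sprk] = [21, 19, 21]
r5 m[φ7→snow] = [7, 7, 8]
r5 m[φ7→wet] = [21, 19, 22]
r5 m[snow→φ0] = [17, 22, 14]
r5 m[snow→φ2] = [15, 16, 20]
r5 m[snow→φ3] = [16, 19, 19]
r5 m[snow→φ6] = [19, 16, 16]
r5 m[snow→φ7] = [17, 19, 19]
r5 m[sprk→φ2] = [17, 13, 15]
r5 m[sprk→φ5] = [25, 20, 25]
r5 m[sprk→φ6] = [16, 13, 16]
r5 m[wet→φ4] = [12, 12, 10]
r5 m[wet→φ7] = [3, 8, 4]
r5 m[rain→φ0] = [1, 3, 2]
r5 m[rain→φ1] = [10, 13, 13]
r5 m[fog→φ3] = [8, 13, 9]
r5 m[fog→φ4] = [14, 27, 18]
r5 m[fog→φ5] = [14, 20, 23]
r5 m[wind→φ1] = [0, 0, 0]
r6 m[φ0→snow] = [4, 1, 8]
r6 m[φ0→rain] = [20, 21, 21]
r6 m[φ1→rain] = [1, 3, 2]
r6 m[φ1→wind] = [14, 13, 11]
r6 m[φ2→snow] = [17, 15, 15]
r6 m[φ2→sprk] = [15, 18, 20]
r6 m[φ3→snow] = [11, 10, 9]
r6 m[φ3→fog] = [19, 25, 24]
r6 m[φ4→wet] = [14, 19, 15]
r6 m[φ4→fog] = [11, 12, 16]
r6 m[φ5→sprk] = [17, 16, 16]
r6 m[φ5→fog] = [22, 28, 25]
r6 m[φ6→snow] = [18, 16, 18]
r6 m[φ6→sprk] = [21, 19, 21]
r6 m[φ7→snow] = [7, 7, 8]
r6 m[φ7→wet] = [21, 19, 22]
r6 m[snow→φ0] = [53, 48, 50]
r6 m[snow→φ2] = [40, 34, 43]
r6 m[snow→φ3] = [46, 39, 49]
r6 m[snow→φ6] = [39, 33, 40]
r6 m[snow→φ7] = [50, 42, 50]
r6 m[sprk→φ2] = [38, 35, 37]
r6 m[sprk→φ5] = [36, 37, 41]
r6 m[sprk→φ6] = [32, 34, 36]
r6 m[wet→φ4] = [21, 19, 22]
r6 m[wet→φ7] = [14, 19, 15]
r6 m[rain→φ0] = [1, 3, 2]
r6 m[rain→φ1] = [20, 21, 21]
r6 m[fog→φ3] = [33, 40, 41]
r6 m[fog→φ4] = [41, 53, 49]
r6 m[fog→φ5] = [30, 37, 40]
r6 m[wind→φ1] = [0, 0, 0]

message @ round 6 = [32, 34, 36]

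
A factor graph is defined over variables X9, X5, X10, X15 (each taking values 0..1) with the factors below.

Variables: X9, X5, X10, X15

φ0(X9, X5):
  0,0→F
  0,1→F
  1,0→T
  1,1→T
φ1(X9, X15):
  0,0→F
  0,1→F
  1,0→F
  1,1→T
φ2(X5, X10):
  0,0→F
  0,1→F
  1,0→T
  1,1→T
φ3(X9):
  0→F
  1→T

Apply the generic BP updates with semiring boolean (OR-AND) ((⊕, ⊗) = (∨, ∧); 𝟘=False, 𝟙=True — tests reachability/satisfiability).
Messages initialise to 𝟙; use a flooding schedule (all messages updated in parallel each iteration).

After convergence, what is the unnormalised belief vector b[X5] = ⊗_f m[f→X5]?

init: all messages = 𝟙 over 2 values
r1 m[φ0→X9] = [F, T]
r1 m[φ0→X5] = [T, T]
r1 m[φ1→X9] = [F, T]
r1 m[φ1→X15] = [F, T]
r1 m[φ2→X5] = [F, T]
r1 m[φ2→X10] = [T, T]
r1 m[φ3→X9] = [F, T]
r1 m[X9→φ0] = [T, T]
r1 m[X9→φ1] = [T, T]
r1 m[X9→φ3] = [T, T]
r1 m[X5→φ0] = [T, T]
r1 m[X5→φ2] = [T, T]
r1 m[X10→φ2] = [T, T]
r1 m[X15→φ1] = [T, T]
r2 m[φ0→X9] = [F, T]
r2 m[φ0→X5] = [T, T]
r2 m[φ1→X9] = [F, T]
r2 m[φ1→X15] = [F, T]
r2 m[φ2→X5] = [F, T]
r2 m[φ2→X10] = [T, T]
r2 m[φ3→X9] = [F, T]
r2 m[X9→φ0] = [F, T]
r2 m[X9→φ1] = [F, T]
r2 m[X9→φ3] = [F, T]
r2 m[X5→φ0] = [F, T]
r2 m[X5→φ2] = [T, T]
r2 m[X10→φ2] = [T, T]
r2 m[X15→φ1] = [T, T]
r3 m[φ0→X9] = [F, T]
r3 m[φ0→X5] = [T, T]
r3 m[φ1→X9] = [F, T]
r3 m[φ1→X15] = [F, T]
r3 m[φ2→X5] = [F, T]
r3 m[φ2→X10] = [T, T]
r3 m[φ3→X9] = [F, T]
r3 m[X9→φ0] = [F, T]
r3 m[X9→φ1] = [F, T]
r3 m[X9→φ3] = [F, T]
r3 m[X5→φ0] = [F, T]
r3 m[X5→φ2] = [T, T]
r3 m[X10→φ2] = [T, T]
r3 m[X15→φ1] = [T, T]
fixed point reached at round 3
b[X5] = ⊗ incoming = [F, T]

b[X5] = [F, T]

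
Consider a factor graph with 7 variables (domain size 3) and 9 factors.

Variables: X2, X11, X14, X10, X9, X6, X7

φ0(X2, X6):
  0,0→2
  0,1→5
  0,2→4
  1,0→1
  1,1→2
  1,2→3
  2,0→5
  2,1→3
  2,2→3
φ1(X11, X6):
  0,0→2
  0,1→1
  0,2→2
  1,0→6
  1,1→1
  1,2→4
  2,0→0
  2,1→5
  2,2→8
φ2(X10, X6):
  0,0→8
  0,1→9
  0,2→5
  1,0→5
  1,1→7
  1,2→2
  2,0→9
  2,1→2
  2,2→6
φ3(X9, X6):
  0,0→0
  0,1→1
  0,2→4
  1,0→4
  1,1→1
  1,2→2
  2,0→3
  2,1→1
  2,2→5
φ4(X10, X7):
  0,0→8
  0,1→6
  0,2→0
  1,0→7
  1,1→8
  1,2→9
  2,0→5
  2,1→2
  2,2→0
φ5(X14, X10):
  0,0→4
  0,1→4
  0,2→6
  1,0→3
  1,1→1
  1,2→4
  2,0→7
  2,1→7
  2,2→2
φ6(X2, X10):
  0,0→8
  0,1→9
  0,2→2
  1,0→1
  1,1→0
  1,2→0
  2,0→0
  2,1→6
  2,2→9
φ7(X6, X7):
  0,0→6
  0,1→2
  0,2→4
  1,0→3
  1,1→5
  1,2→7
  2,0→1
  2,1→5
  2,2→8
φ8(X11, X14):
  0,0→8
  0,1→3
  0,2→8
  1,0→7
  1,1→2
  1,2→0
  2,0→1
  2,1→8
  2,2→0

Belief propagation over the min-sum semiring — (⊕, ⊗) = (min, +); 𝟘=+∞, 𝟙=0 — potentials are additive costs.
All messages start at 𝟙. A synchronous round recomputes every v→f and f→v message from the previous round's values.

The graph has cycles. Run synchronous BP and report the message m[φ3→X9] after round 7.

init: all messages = 𝟙 over 3 values
r1 m[φ0→X2] = [2, 1, 3]
r1 m[φ0→X6] = [1, 2, 3]
r1 m[φ1→X11] = [1, 1, 0]
r1 m[φ1→X6] = [0, 1, 2]
r1 m[φ2→X10] = [5, 2, 2]
r1 m[φ2→X6] = [5, 2, 2]
r1 m[φ3→X9] = [0, 1, 1]
r1 m[φ3→X6] = [0, 1, 2]
r1 m[φ4→X10] = [0, 7, 0]
r1 m[φ4→X7] = [5, 2, 0]
r1 m[φ5→X14] = [4, 1, 2]
r1 m[φ5→X10] = [3, 1, 2]
r1 m[φ6→X2] = [2, 0, 0]
r1 m[φ6→X10] = [0, 0, 0]
r1 m[φ7→X6] = [2, 3, 1]
r1 m[φ7→X7] = [1, 2, 4]
r1 m[φ8→X11] = [3, 0, 0]
r1 m[φ8→X14] = [1, 2, 0]
r1 m[X2→φ0] = [0, 0, 0]
r1 m[X2→φ6] = [0, 0, 0]
r1 m[X11→φ1] = [0, 0, 0]
r1 m[X11→φ8] = [0, 0, 0]
r1 m[X14→φ5] = [0, 0, 0]
r1 m[X14→φ8] = [0, 0, 0]
r1 m[X10→φ2] = [0, 0, 0]
r1 m[X10→φ4] = [0, 0, 0]
r1 m[X10→φ5] = [0, 0, 0]
r1 m[X10→φ6] = [0, 0, 0]
r1 m[X9→φ3] = [0, 0, 0]
r1 m[X6→φ0] = [0, 0, 0]
r1 m[X6→φ1] = [0, 0, 0]
r1 m[X6→φ2] = [0, 0, 0]
r1 m[X6→φ3] = [0, 0, 0]
r1 m[X6→φ7] = [0, 0, 0]
r1 m[X7→φ4] = [0, 0, 0]
r1 m[X7→φ7] = [0, 0, 0]
r2 m[φ0→X2] = [2, 1, 3]
r2 m[φ0→X6] = [1, 2, 3]
r2 m[φ1→X11] = [1, 1, 0]
r2 m[φ1→X6] = [0, 1, 2]
r2 m[φ2→X10] = [5, 2, 2]
r2 m[φ2→X6] = [5, 2, 2]
r2 m[φ3→X9] = [0, 1, 1]
r2 m[φ3→X6] = [0, 1, 2]
r2 m[φ4→X10] = [0, 7, 0]
r2 m[φ4→X7] = [5, 2, 0]
r2 m[φ5→X14] = [4, 1, 2]
r2 m[φ5→X10] = [3, 1, 2]
r2 m[φ6→X2] = [2, 0, 0]
r2 m[φ6→X10] = [0, 0, 0]
r2 m[φ7→X6] = [2, 3, 1]
r2 m[φ7→X7] = [1, 2, 4]
r2 m[φ8→X11] = [3, 0, 0]
r2 m[φ8→X14] = [1, 2, 0]
r2 m[X2→φ0] = [2, 0, 0]
r2 m[X2→φ6] = [2, 1, 3]
r2 m[X11→φ1] = [3, 0, 0]
r2 m[X11→φ8] = [1, 1, 0]
r2 m[X14→φ5] = [1, 2, 0]
r2 m[X14→φ8] = [4, 1, 2]
r2 m[X10→φ2] = [3, 8, 2]
r2 m[X10→φ4] = [8, 3, 4]
r2 m[X10→φ5] = [5, 9, 2]
r2 m[X10→φ6] = [8, 10, 4]
r2 m[X9→φ3] = [0, 0, 0]
r2 m[X6→φ0] = [7, 7, 7]
r2 m[X6→φ1] = [8, 8, 8]
r2 m[X6→φ2] = [3, 7, 8]
r2 m[X6→φ3] = [8, 8, 8]
r2 m[X6→φ7] = [6, 6, 9]
r2 m[X7→φ4] = [1, 2, 4]
r2 m[X7→φ7] = [5, 2, 0]
r3 m[φ0→X2] = [9, 8, 10]
r3 m[φ0→X6] = [1, 2, 3]
r3 m[φ1→X11] = [9, 9, 8]
r3 m[φ1→X6] = [0, 1, 4]
r3 m[φ2→X10] = [11, 8, 9]
r3 m[φ2→X6] = [11, 4, 8]
r3 m[φ3→X9] = [8, 9, 9]
r3 m[φ3→X6] = [0, 1, 2]
r3 m[φ4→X10] = [4, 8, 4]
r3 m[φ4→X7] = [9, 6, 4]
r3 m[φ5→X14] = [8, 6, 4]
r3 m[φ5→X10] = [5, 3, 2]
r3 m[φ6→X2] = [6, 4, 8]
r3 m[φ6→X10] = [2, 1, 1]
r3 m[φ7→X6] = [4, 7, 6]
r3 m[φ7→X7] = [9, 8, 10]
r3 m[φ8→X11] = [4, 2, 2]
r3 m[φ8→X14] = [1, 3, 0]
r3 m[X2→φ0] = [2, 0, 0]
r3 m[X2→φ6] = [2, 1, 3]
r3 m[X11→φ1] = [3, 0, 0]
r3 m[X11→φ8] = [1, 1, 0]
r3 m[X14→φ5] = [1, 2, 0]
r3 m[X14→φ8] = [4, 1, 2]
r3 m[X10→φ2] = [3, 8, 2]
r3 m[X10→φ4] = [8, 3, 4]
r3 m[X10→φ5] = [5, 9, 2]
r3 m[X10→φ6] = [8, 10, 4]
r3 m[X9→φ3] = [0, 0, 0]
r3 m[X6→φ0] = [7, 7, 7]
r3 m[X6→φ1] = [8, 8, 8]
r3 m[X6→φ2] = [3, 7, 8]
r3 m[X6→φ3] = [8, 8, 8]
r3 m[X6→φ7] = [6, 6, 9]
r3 m[X7→φ4] = [1, 2, 4]
r3 m[X7→φ7] = [5, 2, 0]
r4 m[φ0→X2] = [9, 8, 10]
r4 m[φ0→X6] = [1, 2, 3]
r4 m[φ1→X11] = [9, 9, 8]
r4 m[φ1→X6] = [0, 1, 4]
r4 m[φ2→X10] = [11, 8, 9]
r4 m[φ2→X6] = [11, 4, 8]
r4 m[φ3→X9] = [8, 9, 9]
r4 m[φ3→X6] = [0, 1, 2]
r4 m[φ4→X10] = [4, 8, 4]
r4 m[φ4→X7] = [9, 6, 4]
r4 m[φ5→X14] = [8, 6, 4]
r4 m[φ5→X10] = [5, 3, 2]
r4 m[φ6→X2] = [6, 4, 8]
r4 m[φ6→X10] = [2, 1, 1]
r4 m[φ7→X6] = [4, 7, 6]
r4 m[φ7→X7] = [9, 8, 10]
r4 m[φ8→X11] = [4, 2, 2]
r4 m[φ8→X14] = [1, 3, 0]
r4 m[X2→φ0] = [6, 4, 8]
r4 m[X2→φ6] = [9, 8, 10]
r4 m[X11→φ1] = [4, 2, 2]
r4 m[X11→φ8] = [9, 9, 8]
r4 m[X14→φ5] = [1, 3, 0]
r4 m[X14→φ8] = [8, 6, 4]
r4 m[X10→φ2] = [11, 12, 7]
r4 m[X10→φ4] = [18, 12, 12]
r4 m[X10→φ5] = [17, 17, 14]
r4 m[X10→φ6] = [20, 19, 15]
r4 m[X9→φ3] = [0, 0, 0]
r4 m[X6→φ0] = [15, 13, 20]
r4 m[X6→φ1] = [16, 14, 19]
r4 m[X6→φ2] = [5, 11, 15]
r4 m[X6→φ3] = [16, 14, 21]
r4 m[X6→φ7] = [12, 8, 17]
r4 m[X7→φ4] = [9, 8, 10]
r4 m[X7→φ7] = [9, 6, 4]
r5 m[φ0→X2] = [17, 15, 16]
r5 m[φ0→X6] = [5, 6, 7]
r5 m[φ1→X11] = [15, 15, 16]
r5 m[φ1→X6] = [2, 3, 6]
r5 m[φ2→X10] = [13, 10, 13]
r5 m[φ2→X6] = [16, 9, 13]
r5 m[φ3→X9] = [15, 15, 15]
r5 m[φ3→X6] = [0, 1, 2]
r5 m[φ4→X10] = [10, 16, 10]
r5 m[φ4→X7] = [17, 14, 12]
r5 m[φ5→X14] = [20, 18, 16]
r5 m[φ5→X10] = [5, 4, 2]
r5 m[φ6→X2] = [17, 15, 20]
r5 m[φ6→X10] = [9, 8, 8]
r5 m[φ7→X6] = [8, 11, 10]
r5 m[φ7→X7] = [11, 13, 15]
r5 m[φ8→X11] = [9, 4, 4]
r5 m[φ8→X14] = [9, 11, 8]
r5 m[X2→φ0] = [6, 4, 8]
r5 m[X2→φ6] = [9, 8, 10]
r5 m[X11→φ1] = [4, 2, 2]
r5 m[X11→φ8] = [9, 9, 8]
r5 m[X14→φ5] = [1, 3, 0]
r5 m[X14→φ8] = [8, 6, 4]
r5 m[X10→φ2] = [11, 12, 7]
r5 m[X10→φ4] = [18, 12, 12]
r5 m[X10→φ5] = [17, 17, 14]
r5 m[X10→φ6] = [20, 19, 15]
r5 m[X9→φ3] = [0, 0, 0]
r5 m[X6→φ0] = [15, 13, 20]
r5 m[X6→φ1] = [16, 14, 19]
r5 m[X6→φ2] = [5, 11, 15]
r5 m[X6→φ3] = [16, 14, 21]
r5 m[X6→φ7] = [12, 8, 17]
r5 m[X7→φ4] = [9, 8, 10]
r5 m[X7→φ7] = [9, 6, 4]
r6 m[φ0→X2] = [17, 15, 16]
r6 m[φ0→X6] = [5, 6, 7]
r6 m[φ1→X11] = [15, 15, 16]
r6 m[φ1→X6] = [2, 3, 6]
r6 m[φ2→X10] = [13, 10, 13]
r6 m[φ2→X6] = [16, 9, 13]
r6 m[φ3→X9] = [15, 15, 15]
r6 m[φ3→X6] = [0, 1, 2]
r6 m[φ4→X10] = [10, 16, 10]
r6 m[φ4→X7] = [17, 14, 12]
r6 m[φ5→X14] = [20, 18, 16]
r6 m[φ5→X10] = [5, 4, 2]
r6 m[φ6→X2] = [17, 15, 20]
r6 m[φ6→X10] = [9, 8, 8]
r6 m[φ7→X6] = [8, 11, 10]
r6 m[φ7→X7] = [11, 13, 15]
r6 m[φ8→X11] = [9, 4, 4]
r6 m[φ8→X14] = [9, 11, 8]
r6 m[X2→φ0] = [17, 15, 20]
r6 m[X2→φ6] = [17, 15, 16]
r6 m[X11→φ1] = [9, 4, 4]
r6 m[X11→φ8] = [15, 15, 16]
r6 m[X14→φ5] = [9, 11, 8]
r6 m[X14→φ8] = [20, 18, 16]
r6 m[X10→φ2] = [24, 28, 20]
r6 m[X10→φ4] = [27, 22, 23]
r6 m[X10→φ5] = [32, 34, 31]
r6 m[X10→φ6] = [28, 30, 25]
r6 m[X9→φ3] = [0, 0, 0]
r6 m[X6→φ0] = [26, 24, 31]
r6 m[X6→φ1] = [29, 27, 32]
r6 m[X6→φ2] = [15, 21, 25]
r6 m[X6→φ3] = [31, 29, 36]
r6 m[X6→φ7] = [23, 19, 28]
r6 m[X7→φ4] = [11, 13, 15]
r6 m[X7→φ7] = [17, 14, 12]
r7 m[φ0→X2] = [28, 26, 27]
r7 m[φ0→X6] = [16, 17, 18]
r7 m[φ1→X11] = [28, 28, 29]
r7 m[φ1→X6] = [4, 5, 8]
r7 m[φ2→X10] = [23, 20, 23]
r7 m[φ2→X6] = [29, 22, 26]
r7 m[φ3→X9] = [30, 30, 30]
r7 m[φ3→X6] = [0, 1, 2]
r7 m[φ4→X10] = [15, 18, 15]
r7 m[φ4→X7] = [28, 25, 23]
r7 m[φ5→X14] = [36, 35, 33]
r7 m[φ5→X10] = [13, 12, 10]
r7 m[φ6→X2] = [27, 25, 28]
r7 m[φ6→X10] = [16, 15, 15]
r7 m[φ7→X6] = [16, 19, 18]
r7 m[φ7→X7] = [22, 24, 26]
r7 m[φ8→X11] = [21, 16, 16]
r7 m[φ8→X14] = [17, 17, 15]
r7 m[X2→φ0] = [17, 15, 20]
r7 m[X2→φ6] = [17, 15, 16]
r7 m[X11→φ1] = [9, 4, 4]
r7 m[X11→φ8] = [15, 15, 16]
r7 m[X14→φ5] = [9, 11, 8]
r7 m[X14→φ8] = [20, 18, 16]
r7 m[X10→φ2] = [24, 28, 20]
r7 m[X10→φ4] = [27, 22, 23]
r7 m[X10→φ5] = [32, 34, 31]
r7 m[X10→φ6] = [28, 30, 25]
r7 m[X9→φ3] = [0, 0, 0]
r7 m[X6→φ0] = [26, 24, 31]
r7 m[X6→φ1] = [29, 27, 32]
r7 m[X6→φ2] = [15, 21, 25]
r7 m[X6→φ3] = [31, 29, 36]
r7 m[X6→φ7] = [23, 19, 28]
r7 m[X7→φ4] = [11, 13, 15]
r7 m[X7→φ7] = [17, 14, 12]

message @ round 7 = [30, 30, 30]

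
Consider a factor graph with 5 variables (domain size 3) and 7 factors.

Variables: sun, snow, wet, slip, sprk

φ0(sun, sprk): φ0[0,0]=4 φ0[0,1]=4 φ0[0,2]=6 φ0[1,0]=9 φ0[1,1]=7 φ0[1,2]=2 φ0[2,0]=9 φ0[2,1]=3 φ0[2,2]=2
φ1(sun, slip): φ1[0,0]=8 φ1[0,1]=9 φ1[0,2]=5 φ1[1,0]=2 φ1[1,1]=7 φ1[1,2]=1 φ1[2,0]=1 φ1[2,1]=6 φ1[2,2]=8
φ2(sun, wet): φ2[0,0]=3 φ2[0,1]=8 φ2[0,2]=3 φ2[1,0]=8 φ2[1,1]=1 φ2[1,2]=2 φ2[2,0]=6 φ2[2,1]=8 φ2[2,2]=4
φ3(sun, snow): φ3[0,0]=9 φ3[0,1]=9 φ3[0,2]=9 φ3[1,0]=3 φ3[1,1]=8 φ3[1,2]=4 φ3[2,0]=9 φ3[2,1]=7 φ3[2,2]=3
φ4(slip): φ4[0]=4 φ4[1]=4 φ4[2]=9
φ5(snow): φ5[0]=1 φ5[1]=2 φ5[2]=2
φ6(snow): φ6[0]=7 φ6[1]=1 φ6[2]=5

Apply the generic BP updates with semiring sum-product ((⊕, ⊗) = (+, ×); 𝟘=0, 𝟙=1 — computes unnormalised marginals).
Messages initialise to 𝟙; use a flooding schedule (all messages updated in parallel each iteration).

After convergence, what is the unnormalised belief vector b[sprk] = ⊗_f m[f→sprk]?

b[sprk] = [3158523, 1926693, 2084562]

init: all messages = 𝟙 over 3 values
r1 m[φ0→sun] = [14, 18, 14]
r1 m[φ0→sprk] = [22, 14, 10]
r1 m[φ1→sun] = [22, 10, 15]
r1 m[φ1→slip] = [11, 22, 14]
r1 m[φ2→sun] = [14, 11, 18]
r1 m[φ2→wet] = [17, 17, 9]
r1 m[φ3→sun] = [27, 15, 19]
r1 m[φ3→snow] = [21, 24, 16]
r1 m[φ4→slip] = [4, 4, 9]
r1 m[φ5→snow] = [1, 2, 2]
r1 m[φ6→snow] = [7, 1, 5]
r1 m[sun→φ0] = [1, 1, 1]
r1 m[sun→φ1] = [1, 1, 1]
r1 m[sun→φ2] = [1, 1, 1]
r1 m[sun→φ3] = [1, 1, 1]
r1 m[snow→φ3] = [1, 1, 1]
r1 m[snow→φ5] = [1, 1, 1]
r1 m[snow→φ6] = [1, 1, 1]
r1 m[wet→φ2] = [1, 1, 1]
r1 m[slip→φ1] = [1, 1, 1]
r1 m[slip→φ4] = [1, 1, 1]
r1 m[sprk→φ0] = [1, 1, 1]
r2 m[φ0→sun] = [14, 18, 14]
r2 m[φ0→sprk] = [22, 14, 10]
r2 m[φ1→sun] = [22, 10, 15]
r2 m[φ1→slip] = [11, 22, 14]
r2 m[φ2→sun] = [14, 11, 18]
r2 m[φ2→wet] = [17, 17, 9]
r2 m[φ3→sun] = [27, 15, 19]
r2 m[φ3→snow] = [21, 24, 16]
r2 m[φ4→slip] = [4, 4, 9]
r2 m[φ5→snow] = [1, 2, 2]
r2 m[φ6→snow] = [7, 1, 5]
r2 m[sun→φ0] = [8316, 1650, 5130]
r2 m[sun→φ1] = [5292, 2970, 4788]
r2 m[sun→φ2] = [8316, 2700, 3990]
r2 m[sun→φ3] = [4312, 1980, 3780]
r2 m[snow→φ3] = [7, 2, 10]
r2 m[snow→φ5] = [147, 24, 80]
r2 m[snow→φ6] = [21, 48, 32]
r2 m[wet→φ2] = [1, 1, 1]
r2 m[slip→φ1] = [4, 4, 9]
r2 m[slip→φ4] = [11, 22, 14]
r2 m[sprk→φ0] = [1, 1, 1]
r3 m[φ0→sun] = [14, 18, 14]
r3 m[φ0→sprk] = [94284, 60204, 63456]
r3 m[φ1→sun] = [113, 45, 100]
r3 m[φ1→slip] = [53064, 97146, 67734]
r3 m[φ2→sun] = [14, 11, 18]
r3 m[φ2→wet] = [70488, 101148, 46308]
r3 m[φ3→sun] = [171, 77, 107]
r3 m[φ3→snow] = [78768, 81108, 58068]
r3 m[φ4→slip] = [4, 4, 9]
r3 m[φ5→snow] = [1, 2, 2]
r3 m[φ6→snow] = [7, 1, 5]
r3 m[sun→φ0] = [8316, 1650, 5130]
r3 m[sun→φ1] = [5292, 2970, 4788]
r3 m[sun→φ2] = [8316, 2700, 3990]
r3 m[sun→φ3] = [4312, 1980, 3780]
r3 m[snow→φ3] = [7, 2, 10]
r3 m[snow→φ5] = [147, 24, 80]
r3 m[snow→φ6] = [21, 48, 32]
r3 m[wet→φ2] = [1, 1, 1]
r3 m[slip→φ1] = [4, 4, 9]
r3 m[slip→φ4] = [11, 22, 14]
r3 m[sprk→φ0] = [1, 1, 1]
r4 m[φ0→sun] = [14, 18, 14]
r4 m[φ0→sprk] = [94284, 60204, 63456]
r4 m[φ1→sun] = [113, 45, 100]
r4 m[φ1→slip] = [53064, 97146, 67734]
r4 m[φ2→sun] = [14, 11, 18]
r4 m[φ2→wet] = [70488, 101148, 46308]
r4 m[φ3→sun] = [171, 77, 107]
r4 m[φ3→snow] = [78768, 81108, 58068]
r4 m[φ4→slip] = [4, 4, 9]
r4 m[φ5→snow] = [1, 2, 2]
r4 m[φ6→snow] = [7, 1, 5]
r4 m[sun→φ0] = [270522, 38115, 192600]
r4 m[sun→φ1] = [33516, 15246, 26964]
r4 m[sun→φ2] = [270522, 62370, 149800]
r4 m[sun→φ3] = [22148, 8910, 25200]
r4 m[snow→φ3] = [7, 2, 10]
r4 m[snow→φ5] = [551376, 81108, 290340]
r4 m[snow→φ6] = [78768, 162216, 116136]
r4 m[wet→φ2] = [1, 1, 1]
r4 m[slip→φ1] = [4, 4, 9]
r4 m[slip→φ4] = [53064, 97146, 67734]
r4 m[sprk→φ0] = [1, 1, 1]
r5 m[φ0→sun] = [14, 18, 14]
r5 m[φ0→sprk] = [3158523, 1926693, 2084562]
r5 m[φ1→sun] = [113, 45, 100]
r5 m[φ1→slip] = [325584, 570150, 398538]
r5 m[φ2→sun] = [14, 11, 18]
r5 m[φ2→wet] = [2209326, 3424946, 1535506]
r5 m[φ3→sun] = [171, 77, 107]
r5 m[φ3→snow] = [452862, 447012, 310572]
r5 m[φ4→slip] = [4, 4, 9]
r5 m[φ5→snow] = [1, 2, 2]
r5 m[φ6→snow] = [7, 1, 5]
r5 m[sun→φ0] = [270522, 38115, 192600]
r5 m[sun→φ1] = [33516, 15246, 26964]
r5 m[sun→φ2] = [270522, 62370, 149800]
r5 m[sun→φ3] = [22148, 8910, 25200]
r5 m[snow→φ3] = [7, 2, 10]
r5 m[snow→φ5] = [551376, 81108, 290340]
r5 m[snow→φ6] = [78768, 162216, 116136]
r5 m[wet→φ2] = [1, 1, 1]
r5 m[slip→φ1] = [4, 4, 9]
r5 m[slip→φ4] = [53064, 97146, 67734]
r5 m[sprk→φ0] = [1, 1, 1]
r6 m[φ0→sun] = [14, 18, 14]
r6 m[φ0→sprk] = [3158523, 1926693, 2084562]
r6 m[φ1→sun] = [113, 45, 100]
r6 m[φ1→slip] = [325584, 570150, 398538]
r6 m[φ2→sun] = [14, 11, 18]
r6 m[φ2→wet] = [2209326, 3424946, 1535506]
r6 m[φ3→sun] = [171, 77, 107]
r6 m[φ3→snow] = [452862, 447012, 310572]
r6 m[φ4→slip] = [4, 4, 9]
r6 m[φ5→snow] = [1, 2, 2]
r6 m[φ6→snow] = [7, 1, 5]
r6 m[sun→φ0] = [270522, 38115, 192600]
r6 m[sun→φ1] = [33516, 15246, 26964]
r6 m[sun→φ2] = [270522, 62370, 149800]
r6 m[sun→φ3] = [22148, 8910, 25200]
r6 m[snow→φ3] = [7, 2, 10]
r6 m[snow→φ5] = [3170034, 447012, 1552860]
r6 m[snow→φ6] = [452862, 894024, 621144]
r6 m[wet→φ2] = [1, 1, 1]
r6 m[slip→φ1] = [4, 4, 9]
r6 m[slip→φ4] = [325584, 570150, 398538]
r6 m[sprk→φ0] = [1, 1, 1]
r7 m[φ0→sun] = [14, 18, 14]
r7 m[φ0→sprk] = [3158523, 1926693, 2084562]
r7 m[φ1→sun] = [113, 45, 100]
r7 m[φ1→slip] = [325584, 570150, 398538]
r7 m[φ2→sun] = [14, 11, 18]
r7 m[φ2→wet] = [2209326, 3424946, 1535506]
r7 m[φ3→sun] = [171, 77, 107]
r7 m[φ3→snow] = [452862, 447012, 310572]
r7 m[φ4→slip] = [4, 4, 9]
r7 m[φ5→snow] = [1, 2, 2]
r7 m[φ6→snow] = [7, 1, 5]
r7 m[sun→φ0] = [270522, 38115, 192600]
r7 m[sun→φ1] = [33516, 15246, 26964]
r7 m[sun→φ2] = [270522, 62370, 149800]
r7 m[sun→φ3] = [22148, 8910, 25200]
r7 m[snow→φ3] = [7, 2, 10]
r7 m[snow→φ5] = [3170034, 447012, 1552860]
r7 m[snow→φ6] = [452862, 894024, 621144]
r7 m[wet→φ2] = [1, 1, 1]
r7 m[slip→φ1] = [4, 4, 9]
r7 m[slip→φ4] = [325584, 570150, 398538]
r7 m[sprk→φ0] = [1, 1, 1]
fixed point reached at round 7
b[sprk] = ⊗ incoming = [3158523, 1926693, 2084562]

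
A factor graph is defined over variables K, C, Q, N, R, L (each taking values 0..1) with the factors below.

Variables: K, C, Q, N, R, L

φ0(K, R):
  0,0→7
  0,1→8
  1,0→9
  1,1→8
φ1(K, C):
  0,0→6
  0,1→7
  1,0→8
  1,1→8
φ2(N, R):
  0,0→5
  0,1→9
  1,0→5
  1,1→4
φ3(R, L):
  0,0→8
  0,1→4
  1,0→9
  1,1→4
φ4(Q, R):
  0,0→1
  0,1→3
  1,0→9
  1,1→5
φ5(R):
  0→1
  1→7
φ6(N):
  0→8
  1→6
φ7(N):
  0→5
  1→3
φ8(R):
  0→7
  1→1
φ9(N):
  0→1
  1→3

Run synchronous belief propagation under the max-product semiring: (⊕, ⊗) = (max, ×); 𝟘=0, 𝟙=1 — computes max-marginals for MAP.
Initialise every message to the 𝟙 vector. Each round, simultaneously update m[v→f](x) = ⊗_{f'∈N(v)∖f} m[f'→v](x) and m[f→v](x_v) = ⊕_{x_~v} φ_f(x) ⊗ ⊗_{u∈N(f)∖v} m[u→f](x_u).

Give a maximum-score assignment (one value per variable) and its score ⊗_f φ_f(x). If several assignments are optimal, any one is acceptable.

init: all messages = 𝟙 over 2 values
r1 m[φ0→K] = [8, 9]
r1 m[φ0→R] = [9, 8]
r1 m[φ1→K] = [7, 8]
r1 m[φ1→C] = [8, 8]
r1 m[φ2→N] = [9, 5]
r1 m[φ2→R] = [5, 9]
r1 m[φ3→R] = [8, 9]
r1 m[φ3→L] = [9, 4]
r1 m[φ4→Q] = [3, 9]
r1 m[φ4→R] = [9, 5]
r1 m[φ5→R] = [1, 7]
r1 m[φ6→N] = [8, 6]
r1 m[φ7→N] = [5, 3]
r1 m[φ8→R] = [7, 1]
r1 m[φ9→N] = [1, 3]
r1 m[K→φ0] = [1, 1]
r1 m[K→φ1] = [1, 1]
r1 m[C→φ1] = [1, 1]
r1 m[Q→φ4] = [1, 1]
r1 m[N→φ2] = [1, 1]
r1 m[N→φ6] = [1, 1]
r1 m[N→φ7] = [1, 1]
r1 m[N→φ9] = [1, 1]
r1 m[R→φ0] = [1, 1]
r1 m[R→φ2] = [1, 1]
r1 m[R→φ3] = [1, 1]
r1 m[R→φ4] = [1, 1]
r1 m[R→φ5] = [1, 1]
r1 m[R→φ8] = [1, 1]
r1 m[L→φ3] = [1, 1]
r2 m[φ0→K] = [8, 9]
r2 m[φ0→R] = [9, 8]
r2 m[φ1→K] = [7, 8]
r2 m[φ1→C] = [8, 8]
r2 m[φ2→N] = [9, 5]
r2 m[φ2→R] = [5, 9]
r2 m[φ3→R] = [8, 9]
r2 m[φ3→L] = [9, 4]
r2 m[φ4→Q] = [3, 9]
r2 m[φ4→R] = [9, 5]
r2 m[φ5→R] = [1, 7]
r2 m[φ6→N] = [8, 6]
r2 m[φ7→N] = [5, 3]
r2 m[φ8→R] = [7, 1]
r2 m[φ9→N] = [1, 3]
r2 m[K→φ0] = [7, 8]
r2 m[K→φ1] = [8, 9]
r2 m[C→φ1] = [1, 1]
r2 m[Q→φ4] = [1, 1]
r2 m[N→φ2] = [40, 54]
r2 m[N→φ6] = [45, 45]
r2 m[N→φ7] = [72, 90]
r2 m[N→φ9] = [360, 90]
r2 m[R→φ0] = [2520, 2835]
r2 m[R→φ2] = [4536, 2520]
r2 m[R→φ3] = [2835, 2520]
r2 m[R→φ4] = [2520, 4536]
r2 m[R→φ5] = [22680, 3240]
r2 m[R→φ8] = [3240, 22680]
r2 m[L→φ3] = [1, 1]
r3 m[φ0→K] = [22680, 22680]
r3 m[φ0→R] = [72, 64]
r3 m[φ1→K] = [7, 8]
r3 m[φ1→C] = [72, 72]
r3 m[φ2→N] = [22680, 22680]
r3 m[φ2→R] = [270, 360]
r3 m[φ3→R] = [8, 9]
r3 m[φ3→L] = [22680, 11340]
r3 m[φ4→Q] = [13608, 22680]
r3 m[φ4→R] = [9, 5]
r3 m[φ5→R] = [1, 7]
r3 m[φ6→N] = [8, 6]
r3 m[φ7→N] = [5, 3]
r3 m[φ8→R] = [7, 1]
r3 m[φ9→N] = [1, 3]
r3 m[K→φ0] = [7, 8]
r3 m[K→φ1] = [8, 9]
r3 m[C→φ1] = [1, 1]
r3 m[Q→φ4] = [1, 1]
r3 m[N→φ2] = [40, 54]
r3 m[N→φ6] = [45, 45]
r3 m[N→φ7] = [72, 90]
r3 m[N→φ9] = [360, 90]
r3 m[R→φ0] = [2520, 2835]
r3 m[R→φ2] = [4536, 2520]
r3 m[R→φ3] = [2835, 2520]
r3 m[R→φ4] = [2520, 4536]
r3 m[R→φ5] = [22680, 3240]
r3 m[R→φ8] = [3240, 22680]
r3 m[L→φ3] = [1, 1]
r4 m[φ0→K] = [22680, 22680]
r4 m[φ0→R] = [72, 64]
r4 m[φ1→K] = [7, 8]
r4 m[φ1→C] = [72, 72]
r4 m[φ2→N] = [22680, 22680]
r4 m[φ2→R] = [270, 360]
r4 m[φ3→R] = [8, 9]
r4 m[φ3→L] = [22680, 11340]
r4 m[φ4→Q] = [13608, 22680]
r4 m[φ4→R] = [9, 5]
r4 m[φ5→R] = [1, 7]
r4 m[φ6→N] = [8, 6]
r4 m[φ7→N] = [5, 3]
r4 m[φ8→R] = [7, 1]
r4 m[φ9→N] = [1, 3]
r4 m[K→φ0] = [7, 8]
r4 m[K→φ1] = [22680, 22680]
r4 m[C→φ1] = [1, 1]
r4 m[Q→φ4] = [1, 1]
r4 m[N→φ2] = [40, 54]
r4 m[N→φ6] = [113400, 204120]
r4 m[N→φ7] = [181440, 408240]
r4 m[N→φ9] = [907200, 408240]
r4 m[R→φ0] = [136080, 113400]
r4 m[R→φ2] = [36288, 20160]
r4 m[R→φ3] = [1224720, 806400]
r4 m[R→φ4] = [1088640, 1451520]
r4 m[R→φ5] = [9797760, 1036800]
r4 m[R→φ8] = [1399680, 7257600]
r4 m[L→φ3] = [1, 1]
r5 m[φ0→K] = [952560, 1224720]
r5 m[φ0→R] = [72, 64]
r5 m[φ1→K] = [7, 8]
r5 m[φ1→C] = [181440, 181440]
r5 m[φ2→N] = [181440, 181440]
r5 m[φ2→R] = [270, 360]
r5 m[φ3→R] = [8, 9]
r5 m[φ3→L] = [9797760, 4898880]
r5 m[φ4→Q] = [4354560, 9797760]
r5 m[φ4→R] = [9, 5]
r5 m[φ5→R] = [1, 7]
r5 m[φ6→N] = [8, 6]
r5 m[φ7→N] = [5, 3]
r5 m[φ8→R] = [7, 1]
r5 m[φ9→N] = [1, 3]
r5 m[K→φ0] = [7, 8]
r5 m[K→φ1] = [22680, 22680]
r5 m[C→φ1] = [1, 1]
r5 m[Q→φ4] = [1, 1]
r5 m[N→φ2] = [40, 54]
r5 m[N→φ6] = [113400, 204120]
r5 m[N→φ7] = [181440, 408240]
r5 m[N→φ9] = [907200, 408240]
r5 m[R→φ0] = [136080, 113400]
r5 m[R→φ2] = [36288, 20160]
r5 m[R→φ3] = [1224720, 806400]
r5 m[R→φ4] = [1088640, 1451520]
r5 m[R→φ5] = [9797760, 1036800]
r5 m[R→φ8] = [1399680, 7257600]
r5 m[L→φ3] = [1, 1]
r6 m[φ0→K] = [952560, 1224720]
r6 m[φ0→R] = [72, 64]
r6 m[φ1→K] = [7, 8]
r6 m[φ1→C] = [181440, 181440]
r6 m[φ2→N] = [181440, 181440]
r6 m[φ2→R] = [270, 360]
r6 m[φ3→R] = [8, 9]
r6 m[φ3→L] = [9797760, 4898880]
r6 m[φ4→Q] = [4354560, 9797760]
r6 m[φ4→R] = [9, 5]
r6 m[φ5→R] = [1, 7]
r6 m[φ6→N] = [8, 6]
r6 m[φ7→N] = [5, 3]
r6 m[φ8→R] = [7, 1]
r6 m[φ9→N] = [1, 3]
r6 m[K→φ0] = [7, 8]
r6 m[K→φ1] = [952560, 1224720]
r6 m[C→φ1] = [1, 1]
r6 m[Q→φ4] = [1, 1]
r6 m[N→φ2] = [40, 54]
r6 m[N→φ6] = [907200, 1632960]
r6 m[N→φ7] = [1451520, 3265920]
r6 m[N→φ9] = [7257600, 3265920]
r6 m[R→φ0] = [136080, 113400]
r6 m[R→φ2] = [36288, 20160]
r6 m[R→φ3] = [1224720, 806400]
r6 m[R→φ4] = [1088640, 1451520]
r6 m[R→φ5] = [9797760, 1036800]
r6 m[R→φ8] = [1399680, 7257600]
r6 m[L→φ3] = [1, 1]
r7 m[φ0→K] = [952560, 1224720]
r7 m[φ0→R] = [72, 64]
r7 m[φ1→K] = [7, 8]
r7 m[φ1→C] = [9797760, 9797760]
r7 m[φ2→N] = [181440, 181440]
r7 m[φ2→R] = [270, 360]
r7 m[φ3→R] = [8, 9]
r7 m[φ3→L] = [9797760, 4898880]
r7 m[φ4→Q] = [4354560, 9797760]
r7 m[φ4→R] = [9, 5]
r7 m[φ5→R] = [1, 7]
r7 m[φ6→N] = [8, 6]
r7 m[φ7→N] = [5, 3]
r7 m[φ8→R] = [7, 1]
r7 m[φ9→N] = [1, 3]
r7 m[K→φ0] = [7, 8]
r7 m[K→φ1] = [952560, 1224720]
r7 m[C→φ1] = [1, 1]
r7 m[Q→φ4] = [1, 1]
r7 m[N→φ2] = [40, 54]
r7 m[N→φ6] = [907200, 1632960]
r7 m[N→φ7] = [1451520, 3265920]
r7 m[N→φ9] = [7257600, 3265920]
r7 m[R→φ0] = [136080, 113400]
r7 m[R→φ2] = [36288, 20160]
r7 m[R→φ3] = [1224720, 806400]
r7 m[R→φ4] = [1088640, 1451520]
r7 m[R→φ5] = [9797760, 1036800]
r7 m[R→φ8] = [1399680, 7257600]
r7 m[L→φ3] = [1, 1]
r8 m[φ0→K] = [952560, 1224720]
r8 m[φ0→R] = [72, 64]
r8 m[φ1→K] = [7, 8]
r8 m[φ1→C] = [9797760, 9797760]
r8 m[φ2→N] = [181440, 181440]
r8 m[φ2→R] = [270, 360]
r8 m[φ3→R] = [8, 9]
r8 m[φ3→L] = [9797760, 4898880]
r8 m[φ4→Q] = [4354560, 9797760]
r8 m[φ4→R] = [9, 5]
r8 m[φ5→R] = [1, 7]
r8 m[φ6→N] = [8, 6]
r8 m[φ7→N] = [5, 3]
r8 m[φ8→R] = [7, 1]
r8 m[φ9→N] = [1, 3]
r8 m[K→φ0] = [7, 8]
r8 m[K→φ1] = [952560, 1224720]
r8 m[C→φ1] = [1, 1]
r8 m[Q→φ4] = [1, 1]
r8 m[N→φ2] = [40, 54]
r8 m[N→φ6] = [907200, 1632960]
r8 m[N→φ7] = [1451520, 3265920]
r8 m[N→φ9] = [7257600, 3265920]
r8 m[R→φ0] = [136080, 113400]
r8 m[R→φ2] = [36288, 20160]
r8 m[R→φ3] = [1224720, 806400]
r8 m[R→φ4] = [1088640, 1451520]
r8 m[R→φ5] = [9797760, 1036800]
r8 m[R→φ8] = [1399680, 7257600]
r8 m[L→φ3] = [1, 1]
fixed point reached at round 8
traceback from K: (K=1, C=0, Q=1, N=1, R=0, L=0), score=9797760

assignment: (K=1, C=0, Q=1, N=1, R=0, L=0); score = 9797760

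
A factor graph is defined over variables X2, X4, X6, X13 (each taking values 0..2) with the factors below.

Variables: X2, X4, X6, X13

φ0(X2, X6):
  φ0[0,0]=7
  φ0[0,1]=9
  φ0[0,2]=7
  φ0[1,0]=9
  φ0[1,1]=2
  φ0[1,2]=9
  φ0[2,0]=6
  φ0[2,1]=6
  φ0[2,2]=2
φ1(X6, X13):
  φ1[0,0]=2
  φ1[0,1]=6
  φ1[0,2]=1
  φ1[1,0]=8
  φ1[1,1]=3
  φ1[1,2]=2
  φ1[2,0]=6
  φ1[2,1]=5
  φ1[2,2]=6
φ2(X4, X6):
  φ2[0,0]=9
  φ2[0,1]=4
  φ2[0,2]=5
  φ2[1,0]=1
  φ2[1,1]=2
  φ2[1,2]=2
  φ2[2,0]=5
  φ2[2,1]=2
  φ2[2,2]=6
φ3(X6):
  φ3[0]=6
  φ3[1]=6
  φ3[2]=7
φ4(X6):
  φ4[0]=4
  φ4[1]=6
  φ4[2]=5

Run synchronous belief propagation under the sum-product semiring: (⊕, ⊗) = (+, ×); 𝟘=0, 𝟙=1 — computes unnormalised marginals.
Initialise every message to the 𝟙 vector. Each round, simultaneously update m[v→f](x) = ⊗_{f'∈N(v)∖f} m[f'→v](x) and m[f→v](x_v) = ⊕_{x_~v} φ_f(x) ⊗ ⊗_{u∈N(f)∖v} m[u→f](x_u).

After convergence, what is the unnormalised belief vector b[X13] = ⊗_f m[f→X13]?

init: all messages = 𝟙 over 3 values
r1 m[φ0→X2] = [23, 20, 14]
r1 m[φ0→X6] = [22, 17, 18]
r1 m[φ1→X6] = [9, 13, 17]
r1 m[φ1→X13] = [16, 14, 9]
r1 m[φ2→X4] = [18, 5, 13]
r1 m[φ2→X6] = [15, 8, 13]
r1 m[φ3→X6] = [6, 6, 7]
r1 m[φ4→X6] = [4, 6, 5]
r1 m[X2→φ0] = [1, 1, 1]
r1 m[X4→φ2] = [1, 1, 1]
r1 m[X6→φ0] = [1, 1, 1]
r1 m[X6→φ1] = [1, 1, 1]
r1 m[X6→φ2] = [1, 1, 1]
r1 m[X6→φ3] = [1, 1, 1]
r1 m[X6→φ4] = [1, 1, 1]
r1 m[X13→φ1] = [1, 1, 1]
r2 m[φ0→X2] = [23, 20, 14]
r2 m[φ0→X6] = [22, 17, 18]
r2 m[φ1→X6] = [9, 13, 17]
r2 m[φ1→X13] = [16, 14, 9]
r2 m[φ2→X4] = [18, 5, 13]
r2 m[φ2→X6] = [15, 8, 13]
r2 m[φ3→X6] = [6, 6, 7]
r2 m[φ4→X6] = [4, 6, 5]
r2 m[X2→φ0] = [1, 1, 1]
r2 m[X4→φ2] = [1, 1, 1]
r2 m[X6→φ0] = [3240, 3744, 7735]
r2 m[X6→φ1] = [7920, 4896, 8190]
r2 m[X6→φ2] = [4752, 7956, 10710]
r2 m[X6→φ3] = [11880, 10608, 19890]
r2 m[X6→φ4] = [17820, 10608, 27846]
r2 m[X13→φ1] = [1, 1, 1]
r3 m[φ0→X2] = [110521, 106263, 57374]
r3 m[φ0→X6] = [22, 17, 18]
r3 m[φ1→X6] = [9, 13, 17]
r3 m[φ1→X13] = [104148, 103158, 66852]
r3 m[φ2→X4] = [128142, 42084, 103932]
r3 m[φ2→X6] = [15, 8, 13]
r3 m[φ3→X6] = [6, 6, 7]
r3 m[φ4→X6] = [4, 6, 5]
r3 m[X2→φ0] = [1, 1, 1]
r3 m[X4→φ2] = [1, 1, 1]
r3 m[X6→φ0] = [3240, 3744, 7735]
r3 m[X6→φ1] = [7920, 4896, 8190]
r3 m[X6→φ2] = [4752, 7956, 10710]
r3 m[X6→φ3] = [11880, 10608, 19890]
r3 m[X6→φ4] = [17820, 10608, 27846]
r3 m[X13→φ1] = [1, 1, 1]
r4 m[φ0→X2] = [110521, 106263, 57374]
r4 m[φ0→X6] = [22, 17, 18]
r4 m[φ1→X6] = [9, 13, 17]
r4 m[φ1→X13] = [104148, 103158, 66852]
r4 m[φ2→X4] = [128142, 42084, 103932]
r4 m[φ2→X6] = [15, 8, 13]
r4 m[φ3→X6] = [6, 6, 7]
r4 m[φ4→X6] = [4, 6, 5]
r4 m[X2→φ0] = [1, 1, 1]
r4 m[X4→φ2] = [1, 1, 1]
r4 m[X6→φ0] = [3240, 3744, 7735]
r4 m[X6→φ1] = [7920, 4896, 8190]
r4 m[X6→φ2] = [4752, 7956, 10710]
r4 m[X6→φ3] = [11880, 10608, 19890]
r4 m[X6→φ4] = [17820, 10608, 27846]
r4 m[X13→φ1] = [1, 1, 1]
fixed point reached at round 4
b[X13] = ⊗ incoming = [104148, 103158, 66852]

b[X13] = [104148, 103158, 66852]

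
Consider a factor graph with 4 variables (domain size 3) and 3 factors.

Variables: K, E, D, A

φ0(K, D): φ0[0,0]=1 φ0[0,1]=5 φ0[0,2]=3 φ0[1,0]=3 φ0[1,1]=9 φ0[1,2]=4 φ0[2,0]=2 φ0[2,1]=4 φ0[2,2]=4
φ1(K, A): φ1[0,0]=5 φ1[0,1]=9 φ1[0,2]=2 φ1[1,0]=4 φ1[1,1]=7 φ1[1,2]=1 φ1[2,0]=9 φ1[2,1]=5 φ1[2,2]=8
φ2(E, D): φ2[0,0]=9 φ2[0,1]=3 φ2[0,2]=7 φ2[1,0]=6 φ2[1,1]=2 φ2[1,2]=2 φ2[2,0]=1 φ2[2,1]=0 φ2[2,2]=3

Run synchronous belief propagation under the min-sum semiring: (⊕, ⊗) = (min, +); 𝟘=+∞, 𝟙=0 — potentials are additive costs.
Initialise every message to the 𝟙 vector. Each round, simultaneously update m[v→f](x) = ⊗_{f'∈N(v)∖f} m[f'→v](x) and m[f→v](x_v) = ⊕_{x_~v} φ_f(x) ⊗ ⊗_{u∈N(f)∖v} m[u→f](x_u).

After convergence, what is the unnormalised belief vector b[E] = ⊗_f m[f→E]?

init: all messages = 𝟙 over 3 values
r1 m[φ0→K] = [1, 3, 2]
r1 m[φ0→D] = [1, 4, 3]
r1 m[φ1→K] = [2, 1, 5]
r1 m[φ1→A] = [4, 5, 1]
r1 m[φ2→E] = [3, 2, 0]
r1 m[φ2→D] = [1, 0, 2]
r1 m[K→φ0] = [0, 0, 0]
r1 m[K→φ1] = [0, 0, 0]
r1 m[E→φ2] = [0, 0, 0]
r1 m[D→φ0] = [0, 0, 0]
r1 m[D→φ2] = [0, 0, 0]
r1 m[A→φ1] = [0, 0, 0]
r2 m[φ0→K] = [1, 3, 2]
r2 m[φ0→D] = [1, 4, 3]
r2 m[φ1→K] = [2, 1, 5]
r2 m[φ1→A] = [4, 5, 1]
r2 m[φ2→E] = [3, 2, 0]
r2 m[φ2→D] = [1, 0, 2]
r2 m[K→φ0] = [2, 1, 5]
r2 m[K→φ1] = [1, 3, 2]
r2 m[E→φ2] = [0, 0, 0]
r2 m[D→φ0] = [1, 0, 2]
r2 m[D→φ2] = [1, 4, 3]
r2 m[A→φ1] = [0, 0, 0]
r3 m[φ0→K] = [2, 4, 3]
r3 m[φ0→D] = [3, 7, 5]
r3 m[φ1→K] = [2, 1, 5]
r3 m[φ1→A] = [6, 7, 3]
r3 m[φ2→E] = [7, 5, 2]
r3 m[φ2→D] = [1, 0, 2]
r3 m[K→φ0] = [2, 1, 5]
r3 m[K→φ1] = [1, 3, 2]
r3 m[E→φ2] = [0, 0, 0]
r3 m[D→φ0] = [1, 0, 2]
r3 m[D→φ2] = [1, 4, 3]
r3 m[A→φ1] = [0, 0, 0]
r4 m[φ0→K] = [2, 4, 3]
r4 m[φ0→D] = [3, 7, 5]
r4 m[φ1→K] = [2, 1, 5]
r4 m[φ1→A] = [6, 7, 3]
r4 m[φ2→E] = [7, 5, 2]
r4 m[φ2→D] = [1, 0, 2]
r4 m[K→φ0] = [2, 1, 5]
r4 m[K→φ1] = [2, 4, 3]
r4 m[E→φ2] = [0, 0, 0]
r4 m[D→φ0] = [1, 0, 2]
r4 m[D→φ2] = [3, 7, 5]
r4 m[A→φ1] = [0, 0, 0]
r5 m[φ0→K] = [2, 4, 3]
r5 m[φ0→D] = [3, 7, 5]
r5 m[φ1→K] = [2, 1, 5]
r5 m[φ1→A] = [7, 8, 4]
r5 m[φ2→E] = [10, 7, 4]
r5 m[φ2→D] = [1, 0, 2]
r5 m[K→φ0] = [2, 1, 5]
r5 m[K→φ1] = [2, 4, 3]
r5 m[E→φ2] = [0, 0, 0]
r5 m[D→φ0] = [1, 0, 2]
r5 m[D→φ2] = [3, 7, 5]
r5 m[A→φ1] = [0, 0, 0]
r6 m[φ0→K] = [2, 4, 3]
r6 m[φ0→D] = [3, 7, 5]
r6 m[φ1→K] = [2, 1, 5]
r6 m[φ1→A] = [7, 8, 4]
r6 m[φ2→E] = [10, 7, 4]
r6 m[φ2→D] = [1, 0, 2]
r6 m[K→φ0] = [2, 1, 5]
r6 m[K→φ1] = [2, 4, 3]
r6 m[E→φ2] = [0, 0, 0]
r6 m[D→φ0] = [1, 0, 2]
r6 m[D→φ2] = [3, 7, 5]
r6 m[A→φ1] = [0, 0, 0]
fixed point reached at round 6
b[E] = ⊗ incoming = [10, 7, 4]

b[E] = [10, 7, 4]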